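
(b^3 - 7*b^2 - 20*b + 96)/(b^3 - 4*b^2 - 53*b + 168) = (b + 4)/(b + 7)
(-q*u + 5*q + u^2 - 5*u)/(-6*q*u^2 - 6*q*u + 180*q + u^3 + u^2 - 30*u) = (q - u)/(6*q*u + 36*q - u^2 - 6*u)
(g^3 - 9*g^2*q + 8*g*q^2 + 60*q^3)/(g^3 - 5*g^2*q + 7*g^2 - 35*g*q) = (g^2 - 4*g*q - 12*q^2)/(g*(g + 7))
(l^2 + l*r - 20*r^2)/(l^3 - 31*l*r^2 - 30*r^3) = (-l + 4*r)/(-l^2 + 5*l*r + 6*r^2)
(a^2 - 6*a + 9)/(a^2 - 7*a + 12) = (a - 3)/(a - 4)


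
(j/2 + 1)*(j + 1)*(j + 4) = j^3/2 + 7*j^2/2 + 7*j + 4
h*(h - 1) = h^2 - h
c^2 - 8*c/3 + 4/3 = (c - 2)*(c - 2/3)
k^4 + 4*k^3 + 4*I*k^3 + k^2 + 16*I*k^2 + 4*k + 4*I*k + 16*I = (k + 4)*(k - I)*(k + I)*(k + 4*I)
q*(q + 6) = q^2 + 6*q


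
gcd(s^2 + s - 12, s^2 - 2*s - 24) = s + 4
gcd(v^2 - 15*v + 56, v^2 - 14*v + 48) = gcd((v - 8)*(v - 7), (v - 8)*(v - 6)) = v - 8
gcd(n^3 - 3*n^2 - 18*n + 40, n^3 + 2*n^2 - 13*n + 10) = n - 2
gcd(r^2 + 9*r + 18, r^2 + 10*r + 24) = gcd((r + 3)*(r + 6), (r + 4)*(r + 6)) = r + 6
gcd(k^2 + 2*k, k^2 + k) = k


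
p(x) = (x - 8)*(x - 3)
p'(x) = 2*x - 11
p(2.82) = 0.93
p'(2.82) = -5.36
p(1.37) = 10.81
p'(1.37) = -8.26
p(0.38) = 19.96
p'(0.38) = -10.24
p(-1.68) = 45.30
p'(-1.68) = -14.36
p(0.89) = 15.00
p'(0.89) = -9.22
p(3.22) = -1.05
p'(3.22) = -4.56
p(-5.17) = 107.60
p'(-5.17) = -21.34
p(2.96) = 0.20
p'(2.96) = -5.08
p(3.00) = 0.00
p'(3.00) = -5.00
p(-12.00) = 300.00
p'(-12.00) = -35.00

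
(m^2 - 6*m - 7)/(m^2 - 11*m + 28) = (m + 1)/(m - 4)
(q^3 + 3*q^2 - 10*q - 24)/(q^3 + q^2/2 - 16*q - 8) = 2*(q^2 - q - 6)/(2*q^2 - 7*q - 4)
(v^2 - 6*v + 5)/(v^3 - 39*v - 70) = (-v^2 + 6*v - 5)/(-v^3 + 39*v + 70)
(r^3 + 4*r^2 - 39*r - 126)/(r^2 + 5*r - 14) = (r^2 - 3*r - 18)/(r - 2)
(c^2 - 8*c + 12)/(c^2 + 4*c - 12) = (c - 6)/(c + 6)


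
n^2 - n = n*(n - 1)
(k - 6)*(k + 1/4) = k^2 - 23*k/4 - 3/2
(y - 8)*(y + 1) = y^2 - 7*y - 8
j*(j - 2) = j^2 - 2*j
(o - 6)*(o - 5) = o^2 - 11*o + 30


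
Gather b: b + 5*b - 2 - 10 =6*b - 12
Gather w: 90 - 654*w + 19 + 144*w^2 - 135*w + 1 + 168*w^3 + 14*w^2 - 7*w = 168*w^3 + 158*w^2 - 796*w + 110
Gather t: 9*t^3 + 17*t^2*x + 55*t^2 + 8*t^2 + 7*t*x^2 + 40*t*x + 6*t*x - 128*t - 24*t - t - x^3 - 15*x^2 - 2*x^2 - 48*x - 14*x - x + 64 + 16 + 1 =9*t^3 + t^2*(17*x + 63) + t*(7*x^2 + 46*x - 153) - x^3 - 17*x^2 - 63*x + 81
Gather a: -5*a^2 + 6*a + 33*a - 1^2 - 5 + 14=-5*a^2 + 39*a + 8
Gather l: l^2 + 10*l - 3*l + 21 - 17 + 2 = l^2 + 7*l + 6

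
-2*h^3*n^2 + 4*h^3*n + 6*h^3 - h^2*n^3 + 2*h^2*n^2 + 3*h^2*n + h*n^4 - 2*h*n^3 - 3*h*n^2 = (-2*h + n)*(h + n)*(n - 3)*(h*n + h)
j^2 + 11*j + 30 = (j + 5)*(j + 6)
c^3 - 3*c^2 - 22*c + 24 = (c - 6)*(c - 1)*(c + 4)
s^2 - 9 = (s - 3)*(s + 3)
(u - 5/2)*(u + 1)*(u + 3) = u^3 + 3*u^2/2 - 7*u - 15/2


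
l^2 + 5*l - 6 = (l - 1)*(l + 6)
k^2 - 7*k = k*(k - 7)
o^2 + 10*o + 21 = (o + 3)*(o + 7)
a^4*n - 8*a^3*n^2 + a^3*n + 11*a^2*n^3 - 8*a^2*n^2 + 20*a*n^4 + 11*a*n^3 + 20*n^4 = (a - 5*n)*(a - 4*n)*(a + n)*(a*n + n)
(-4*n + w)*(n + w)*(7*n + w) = -28*n^3 - 25*n^2*w + 4*n*w^2 + w^3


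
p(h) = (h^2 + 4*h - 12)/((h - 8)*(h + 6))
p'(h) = (2*h + 4)/((h - 8)*(h + 6)) - (h^2 + 4*h - 12)/((h - 8)*(h + 6)^2) - (h^2 + 4*h - 12)/((h - 8)^2*(h + 6)) = -6/(h^2 - 16*h + 64)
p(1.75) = 0.04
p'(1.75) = -0.15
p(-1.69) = 0.38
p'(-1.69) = -0.06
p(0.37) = 0.21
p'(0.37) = -0.10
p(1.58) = 0.07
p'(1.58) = -0.15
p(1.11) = 0.13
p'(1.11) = -0.13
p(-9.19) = 0.65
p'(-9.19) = -0.02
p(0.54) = 0.20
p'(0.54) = -0.11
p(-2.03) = 0.40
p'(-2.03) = -0.06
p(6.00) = -2.00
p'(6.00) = -1.50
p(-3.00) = 0.45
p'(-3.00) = -0.05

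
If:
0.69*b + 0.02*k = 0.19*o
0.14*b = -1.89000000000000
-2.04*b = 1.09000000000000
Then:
No Solution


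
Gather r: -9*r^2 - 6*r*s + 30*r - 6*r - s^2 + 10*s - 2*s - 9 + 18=-9*r^2 + r*(24 - 6*s) - s^2 + 8*s + 9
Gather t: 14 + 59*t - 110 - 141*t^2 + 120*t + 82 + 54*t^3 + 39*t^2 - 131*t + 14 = 54*t^3 - 102*t^2 + 48*t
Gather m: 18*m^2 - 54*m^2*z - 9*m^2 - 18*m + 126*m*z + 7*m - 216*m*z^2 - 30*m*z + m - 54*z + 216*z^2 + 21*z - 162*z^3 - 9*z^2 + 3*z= m^2*(9 - 54*z) + m*(-216*z^2 + 96*z - 10) - 162*z^3 + 207*z^2 - 30*z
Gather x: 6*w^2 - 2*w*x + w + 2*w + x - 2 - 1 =6*w^2 + 3*w + x*(1 - 2*w) - 3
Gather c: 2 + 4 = 6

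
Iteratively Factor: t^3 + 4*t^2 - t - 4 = (t + 4)*(t^2 - 1) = (t + 1)*(t + 4)*(t - 1)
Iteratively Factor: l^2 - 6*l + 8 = (l - 4)*(l - 2)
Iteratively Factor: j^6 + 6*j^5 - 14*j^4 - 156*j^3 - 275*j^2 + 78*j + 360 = (j + 2)*(j^5 + 4*j^4 - 22*j^3 - 112*j^2 - 51*j + 180) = (j - 5)*(j + 2)*(j^4 + 9*j^3 + 23*j^2 + 3*j - 36) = (j - 5)*(j + 2)*(j + 4)*(j^3 + 5*j^2 + 3*j - 9) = (j - 5)*(j - 1)*(j + 2)*(j + 4)*(j^2 + 6*j + 9) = (j - 5)*(j - 1)*(j + 2)*(j + 3)*(j + 4)*(j + 3)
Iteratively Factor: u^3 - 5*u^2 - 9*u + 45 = (u - 5)*(u^2 - 9) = (u - 5)*(u - 3)*(u + 3)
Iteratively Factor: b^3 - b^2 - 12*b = (b + 3)*(b^2 - 4*b) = b*(b + 3)*(b - 4)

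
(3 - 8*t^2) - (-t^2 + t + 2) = -7*t^2 - t + 1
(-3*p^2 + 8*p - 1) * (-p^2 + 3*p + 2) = 3*p^4 - 17*p^3 + 19*p^2 + 13*p - 2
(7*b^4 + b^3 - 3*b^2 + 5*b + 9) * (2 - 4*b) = -28*b^5 + 10*b^4 + 14*b^3 - 26*b^2 - 26*b + 18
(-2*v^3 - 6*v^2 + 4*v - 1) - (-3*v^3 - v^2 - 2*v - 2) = v^3 - 5*v^2 + 6*v + 1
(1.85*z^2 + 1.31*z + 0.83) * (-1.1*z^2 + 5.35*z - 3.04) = -2.035*z^4 + 8.4565*z^3 + 0.471499999999999*z^2 + 0.458099999999999*z - 2.5232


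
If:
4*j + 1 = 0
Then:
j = -1/4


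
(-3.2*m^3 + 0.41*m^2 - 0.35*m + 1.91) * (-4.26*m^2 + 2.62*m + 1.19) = 13.632*m^5 - 10.1306*m^4 - 1.2428*m^3 - 8.5657*m^2 + 4.5877*m + 2.2729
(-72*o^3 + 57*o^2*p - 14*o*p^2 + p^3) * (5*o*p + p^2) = -360*o^4*p + 213*o^3*p^2 - 13*o^2*p^3 - 9*o*p^4 + p^5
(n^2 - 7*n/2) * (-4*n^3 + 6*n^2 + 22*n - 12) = -4*n^5 + 20*n^4 + n^3 - 89*n^2 + 42*n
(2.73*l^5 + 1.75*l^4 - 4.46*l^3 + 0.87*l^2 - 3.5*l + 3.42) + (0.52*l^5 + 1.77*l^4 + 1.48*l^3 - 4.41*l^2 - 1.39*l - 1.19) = 3.25*l^5 + 3.52*l^4 - 2.98*l^3 - 3.54*l^2 - 4.89*l + 2.23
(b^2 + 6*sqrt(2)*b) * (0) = 0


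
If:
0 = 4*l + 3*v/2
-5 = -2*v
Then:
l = -15/16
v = 5/2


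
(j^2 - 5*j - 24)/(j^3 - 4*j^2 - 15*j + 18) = (j - 8)/(j^2 - 7*j + 6)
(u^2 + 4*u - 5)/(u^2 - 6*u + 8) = (u^2 + 4*u - 5)/(u^2 - 6*u + 8)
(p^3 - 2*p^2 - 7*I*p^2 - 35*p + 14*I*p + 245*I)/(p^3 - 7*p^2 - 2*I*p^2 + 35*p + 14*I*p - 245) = (p + 5)/(p + 5*I)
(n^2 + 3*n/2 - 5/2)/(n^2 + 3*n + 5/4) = 2*(n - 1)/(2*n + 1)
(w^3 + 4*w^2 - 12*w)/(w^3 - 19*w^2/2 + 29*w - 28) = 2*w*(w + 6)/(2*w^2 - 15*w + 28)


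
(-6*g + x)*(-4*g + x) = 24*g^2 - 10*g*x + x^2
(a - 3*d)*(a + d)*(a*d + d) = a^3*d - 2*a^2*d^2 + a^2*d - 3*a*d^3 - 2*a*d^2 - 3*d^3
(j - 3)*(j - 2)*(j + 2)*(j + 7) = j^4 + 4*j^3 - 25*j^2 - 16*j + 84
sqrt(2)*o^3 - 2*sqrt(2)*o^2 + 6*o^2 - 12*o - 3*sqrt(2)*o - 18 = (o - 3)*(o + 3*sqrt(2))*(sqrt(2)*o + sqrt(2))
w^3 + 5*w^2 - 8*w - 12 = (w - 2)*(w + 1)*(w + 6)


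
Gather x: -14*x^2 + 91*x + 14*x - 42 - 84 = -14*x^2 + 105*x - 126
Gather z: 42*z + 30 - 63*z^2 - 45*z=-63*z^2 - 3*z + 30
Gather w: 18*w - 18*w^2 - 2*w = -18*w^2 + 16*w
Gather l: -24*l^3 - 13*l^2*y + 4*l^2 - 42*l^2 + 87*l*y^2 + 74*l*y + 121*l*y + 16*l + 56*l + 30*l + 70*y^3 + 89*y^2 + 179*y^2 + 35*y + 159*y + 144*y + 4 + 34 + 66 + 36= -24*l^3 + l^2*(-13*y - 38) + l*(87*y^2 + 195*y + 102) + 70*y^3 + 268*y^2 + 338*y + 140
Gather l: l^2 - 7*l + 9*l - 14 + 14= l^2 + 2*l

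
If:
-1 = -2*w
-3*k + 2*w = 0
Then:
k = 1/3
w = 1/2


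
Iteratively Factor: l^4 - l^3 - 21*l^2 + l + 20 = (l + 4)*(l^3 - 5*l^2 - l + 5) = (l - 5)*(l + 4)*(l^2 - 1) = (l - 5)*(l + 1)*(l + 4)*(l - 1)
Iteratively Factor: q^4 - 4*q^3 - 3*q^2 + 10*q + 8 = (q + 1)*(q^3 - 5*q^2 + 2*q + 8) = (q - 2)*(q + 1)*(q^2 - 3*q - 4) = (q - 4)*(q - 2)*(q + 1)*(q + 1)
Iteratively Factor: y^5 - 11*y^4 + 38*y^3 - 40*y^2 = (y - 4)*(y^4 - 7*y^3 + 10*y^2) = y*(y - 4)*(y^3 - 7*y^2 + 10*y) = y^2*(y - 4)*(y^2 - 7*y + 10) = y^2*(y - 5)*(y - 4)*(y - 2)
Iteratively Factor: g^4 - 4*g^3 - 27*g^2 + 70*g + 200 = (g - 5)*(g^3 + g^2 - 22*g - 40) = (g - 5)*(g + 2)*(g^2 - g - 20) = (g - 5)*(g + 2)*(g + 4)*(g - 5)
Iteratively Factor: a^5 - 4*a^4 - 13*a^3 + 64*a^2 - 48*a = (a)*(a^4 - 4*a^3 - 13*a^2 + 64*a - 48) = a*(a - 4)*(a^3 - 13*a + 12) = a*(a - 4)*(a + 4)*(a^2 - 4*a + 3) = a*(a - 4)*(a - 1)*(a + 4)*(a - 3)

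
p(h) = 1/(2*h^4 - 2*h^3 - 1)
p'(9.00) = 0.00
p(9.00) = 0.00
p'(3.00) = -0.01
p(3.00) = 0.01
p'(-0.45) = 3.59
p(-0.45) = -1.36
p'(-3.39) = 0.00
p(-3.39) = 0.00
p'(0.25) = 0.24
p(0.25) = -0.98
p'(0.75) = 0.00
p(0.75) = -0.83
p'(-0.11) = 0.08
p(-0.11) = -1.00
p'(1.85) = -0.32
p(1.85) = 0.10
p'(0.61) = 0.30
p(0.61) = -0.85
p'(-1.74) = 0.08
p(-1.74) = 0.04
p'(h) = (-8*h^3 + 6*h^2)/(2*h^4 - 2*h^3 - 1)^2 = h^2*(6 - 8*h)/(-2*h^4 + 2*h^3 + 1)^2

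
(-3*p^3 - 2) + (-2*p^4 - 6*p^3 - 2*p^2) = -2*p^4 - 9*p^3 - 2*p^2 - 2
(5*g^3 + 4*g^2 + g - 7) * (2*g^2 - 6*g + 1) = 10*g^5 - 22*g^4 - 17*g^3 - 16*g^2 + 43*g - 7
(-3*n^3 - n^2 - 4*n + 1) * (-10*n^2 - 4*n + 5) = 30*n^5 + 22*n^4 + 29*n^3 + n^2 - 24*n + 5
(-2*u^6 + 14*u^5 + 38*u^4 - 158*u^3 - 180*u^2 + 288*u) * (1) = -2*u^6 + 14*u^5 + 38*u^4 - 158*u^3 - 180*u^2 + 288*u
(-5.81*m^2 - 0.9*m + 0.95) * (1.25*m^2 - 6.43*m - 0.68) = -7.2625*m^4 + 36.2333*m^3 + 10.9253*m^2 - 5.4965*m - 0.646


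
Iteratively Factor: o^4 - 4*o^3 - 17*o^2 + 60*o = (o)*(o^3 - 4*o^2 - 17*o + 60) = o*(o - 5)*(o^2 + o - 12) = o*(o - 5)*(o + 4)*(o - 3)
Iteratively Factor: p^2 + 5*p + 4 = (p + 4)*(p + 1)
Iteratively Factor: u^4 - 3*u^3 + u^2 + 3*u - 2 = (u + 1)*(u^3 - 4*u^2 + 5*u - 2) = (u - 2)*(u + 1)*(u^2 - 2*u + 1) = (u - 2)*(u - 1)*(u + 1)*(u - 1)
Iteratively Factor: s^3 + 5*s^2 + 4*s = (s + 1)*(s^2 + 4*s) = s*(s + 1)*(s + 4)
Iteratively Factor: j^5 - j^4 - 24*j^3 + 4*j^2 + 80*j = (j)*(j^4 - j^3 - 24*j^2 + 4*j + 80) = j*(j - 2)*(j^3 + j^2 - 22*j - 40) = j*(j - 5)*(j - 2)*(j^2 + 6*j + 8) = j*(j - 5)*(j - 2)*(j + 4)*(j + 2)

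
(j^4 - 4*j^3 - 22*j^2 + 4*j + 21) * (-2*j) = -2*j^5 + 8*j^4 + 44*j^3 - 8*j^2 - 42*j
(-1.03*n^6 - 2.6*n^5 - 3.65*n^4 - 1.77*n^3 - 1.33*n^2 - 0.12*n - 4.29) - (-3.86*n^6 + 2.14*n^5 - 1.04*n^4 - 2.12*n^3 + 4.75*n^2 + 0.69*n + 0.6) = 2.83*n^6 - 4.74*n^5 - 2.61*n^4 + 0.35*n^3 - 6.08*n^2 - 0.81*n - 4.89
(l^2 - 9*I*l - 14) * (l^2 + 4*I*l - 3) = l^4 - 5*I*l^3 + 19*l^2 - 29*I*l + 42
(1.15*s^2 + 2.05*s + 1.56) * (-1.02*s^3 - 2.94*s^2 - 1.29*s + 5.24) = -1.173*s^5 - 5.472*s^4 - 9.1017*s^3 - 1.2049*s^2 + 8.7296*s + 8.1744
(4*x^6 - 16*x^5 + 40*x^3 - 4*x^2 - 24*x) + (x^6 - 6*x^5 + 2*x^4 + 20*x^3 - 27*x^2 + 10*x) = 5*x^6 - 22*x^5 + 2*x^4 + 60*x^3 - 31*x^2 - 14*x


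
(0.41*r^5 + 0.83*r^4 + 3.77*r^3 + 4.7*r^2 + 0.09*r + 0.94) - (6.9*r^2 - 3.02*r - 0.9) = 0.41*r^5 + 0.83*r^4 + 3.77*r^3 - 2.2*r^2 + 3.11*r + 1.84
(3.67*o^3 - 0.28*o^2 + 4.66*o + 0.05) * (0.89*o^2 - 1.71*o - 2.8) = 3.2663*o^5 - 6.5249*o^4 - 5.6498*o^3 - 7.1401*o^2 - 13.1335*o - 0.14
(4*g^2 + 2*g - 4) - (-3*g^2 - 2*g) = 7*g^2 + 4*g - 4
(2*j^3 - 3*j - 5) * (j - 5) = 2*j^4 - 10*j^3 - 3*j^2 + 10*j + 25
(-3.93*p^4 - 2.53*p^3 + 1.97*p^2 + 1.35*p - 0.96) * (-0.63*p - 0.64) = 2.4759*p^5 + 4.1091*p^4 + 0.3781*p^3 - 2.1113*p^2 - 0.2592*p + 0.6144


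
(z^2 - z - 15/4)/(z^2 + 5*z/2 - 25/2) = (z + 3/2)/(z + 5)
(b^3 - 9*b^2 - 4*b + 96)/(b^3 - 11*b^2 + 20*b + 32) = (b + 3)/(b + 1)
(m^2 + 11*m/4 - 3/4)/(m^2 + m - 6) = (m - 1/4)/(m - 2)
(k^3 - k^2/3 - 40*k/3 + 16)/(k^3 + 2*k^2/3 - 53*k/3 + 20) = (k + 4)/(k + 5)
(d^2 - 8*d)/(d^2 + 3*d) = (d - 8)/(d + 3)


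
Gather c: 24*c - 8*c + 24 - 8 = 16*c + 16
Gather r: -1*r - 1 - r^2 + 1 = -r^2 - r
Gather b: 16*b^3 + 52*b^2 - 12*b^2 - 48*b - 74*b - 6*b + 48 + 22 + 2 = 16*b^3 + 40*b^2 - 128*b + 72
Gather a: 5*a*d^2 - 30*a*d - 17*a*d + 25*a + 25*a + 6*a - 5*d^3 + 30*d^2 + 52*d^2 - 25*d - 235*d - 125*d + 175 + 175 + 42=a*(5*d^2 - 47*d + 56) - 5*d^3 + 82*d^2 - 385*d + 392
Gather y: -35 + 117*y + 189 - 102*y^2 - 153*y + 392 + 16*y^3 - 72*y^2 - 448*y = 16*y^3 - 174*y^2 - 484*y + 546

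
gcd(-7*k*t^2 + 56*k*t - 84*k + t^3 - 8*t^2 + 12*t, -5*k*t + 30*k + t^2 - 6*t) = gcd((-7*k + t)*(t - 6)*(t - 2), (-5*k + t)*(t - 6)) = t - 6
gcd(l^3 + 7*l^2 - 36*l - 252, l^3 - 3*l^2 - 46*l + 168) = l^2 + l - 42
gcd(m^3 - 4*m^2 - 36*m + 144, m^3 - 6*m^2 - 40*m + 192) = m^2 + 2*m - 24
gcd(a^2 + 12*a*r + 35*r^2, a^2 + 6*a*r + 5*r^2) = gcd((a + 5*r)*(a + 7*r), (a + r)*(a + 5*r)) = a + 5*r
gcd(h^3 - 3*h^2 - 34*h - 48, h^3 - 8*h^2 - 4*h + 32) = h^2 - 6*h - 16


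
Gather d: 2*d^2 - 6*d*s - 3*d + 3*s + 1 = 2*d^2 + d*(-6*s - 3) + 3*s + 1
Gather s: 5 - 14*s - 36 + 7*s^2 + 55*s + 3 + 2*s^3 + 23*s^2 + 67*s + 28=2*s^3 + 30*s^2 + 108*s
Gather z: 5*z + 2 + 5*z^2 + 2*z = 5*z^2 + 7*z + 2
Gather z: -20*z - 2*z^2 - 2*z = -2*z^2 - 22*z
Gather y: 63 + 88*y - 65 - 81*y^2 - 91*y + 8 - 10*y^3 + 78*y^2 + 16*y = -10*y^3 - 3*y^2 + 13*y + 6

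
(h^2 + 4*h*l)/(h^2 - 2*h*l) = (h + 4*l)/(h - 2*l)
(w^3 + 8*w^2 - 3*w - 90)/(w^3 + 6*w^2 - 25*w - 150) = (w - 3)/(w - 5)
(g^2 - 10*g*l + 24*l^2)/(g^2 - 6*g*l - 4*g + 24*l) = (g - 4*l)/(g - 4)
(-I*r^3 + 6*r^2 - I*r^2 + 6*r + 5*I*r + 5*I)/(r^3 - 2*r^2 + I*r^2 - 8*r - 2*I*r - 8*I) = (-I*r^2 + r*(5 - I) + 5)/(r^2 - 2*r - 8)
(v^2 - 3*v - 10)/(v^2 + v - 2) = (v - 5)/(v - 1)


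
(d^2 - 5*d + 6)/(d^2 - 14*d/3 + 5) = 3*(d - 2)/(3*d - 5)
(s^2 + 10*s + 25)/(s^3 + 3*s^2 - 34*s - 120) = (s + 5)/(s^2 - 2*s - 24)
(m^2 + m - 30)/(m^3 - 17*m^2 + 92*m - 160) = (m + 6)/(m^2 - 12*m + 32)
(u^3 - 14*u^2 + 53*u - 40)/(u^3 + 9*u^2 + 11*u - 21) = (u^2 - 13*u + 40)/(u^2 + 10*u + 21)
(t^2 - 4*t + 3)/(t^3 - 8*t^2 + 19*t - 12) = 1/(t - 4)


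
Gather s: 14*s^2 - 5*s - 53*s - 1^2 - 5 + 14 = 14*s^2 - 58*s + 8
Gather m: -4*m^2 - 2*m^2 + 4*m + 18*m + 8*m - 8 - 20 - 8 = -6*m^2 + 30*m - 36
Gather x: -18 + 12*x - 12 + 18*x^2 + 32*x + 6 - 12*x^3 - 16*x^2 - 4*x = -12*x^3 + 2*x^2 + 40*x - 24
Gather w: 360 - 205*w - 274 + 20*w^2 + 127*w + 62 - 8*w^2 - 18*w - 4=12*w^2 - 96*w + 144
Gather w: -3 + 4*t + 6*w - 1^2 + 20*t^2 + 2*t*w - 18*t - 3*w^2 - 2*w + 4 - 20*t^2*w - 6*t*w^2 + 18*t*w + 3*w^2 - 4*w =20*t^2 - 6*t*w^2 - 14*t + w*(-20*t^2 + 20*t)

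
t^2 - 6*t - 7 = (t - 7)*(t + 1)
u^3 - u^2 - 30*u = u*(u - 6)*(u + 5)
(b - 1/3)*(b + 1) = b^2 + 2*b/3 - 1/3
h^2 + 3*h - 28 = (h - 4)*(h + 7)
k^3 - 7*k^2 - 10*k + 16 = (k - 8)*(k - 1)*(k + 2)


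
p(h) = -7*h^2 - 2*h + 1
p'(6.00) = -86.00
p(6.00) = -263.00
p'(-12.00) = 166.00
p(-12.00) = -983.00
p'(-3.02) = 40.28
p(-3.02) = -56.80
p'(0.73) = -12.22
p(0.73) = -4.19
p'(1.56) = -23.84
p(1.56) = -19.16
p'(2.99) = -43.86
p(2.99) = -67.56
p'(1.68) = -25.52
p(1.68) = -22.12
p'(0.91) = -14.74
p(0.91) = -6.62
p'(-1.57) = 19.98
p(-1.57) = -13.11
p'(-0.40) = 3.60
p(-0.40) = 0.68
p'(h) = -14*h - 2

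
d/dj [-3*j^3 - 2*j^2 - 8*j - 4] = -9*j^2 - 4*j - 8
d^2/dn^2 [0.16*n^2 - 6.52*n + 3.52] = 0.320000000000000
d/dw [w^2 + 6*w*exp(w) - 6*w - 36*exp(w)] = 6*w*exp(w) + 2*w - 30*exp(w) - 6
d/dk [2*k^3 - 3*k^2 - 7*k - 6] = 6*k^2 - 6*k - 7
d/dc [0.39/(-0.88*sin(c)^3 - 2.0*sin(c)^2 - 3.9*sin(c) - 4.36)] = (1.0296*sin(c)^2 + 1.56*sin(c) + 1.521)*cos(c)/(0.88*sin(c)^3 + 2.0*sin(c)^2 + 3.9*sin(c) + 4.36)^2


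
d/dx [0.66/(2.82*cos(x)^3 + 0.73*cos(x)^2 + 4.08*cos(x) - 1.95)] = (5.5836*cos(x)^2 + 0.9636*cos(x) + 2.6928)*sin(x)/(2.82*cos(x)^3 + 0.73*cos(x)^2 + 4.08*cos(x) - 1.95)^2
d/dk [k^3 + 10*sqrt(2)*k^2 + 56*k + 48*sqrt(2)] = 3*k^2 + 20*sqrt(2)*k + 56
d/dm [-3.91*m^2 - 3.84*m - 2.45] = -7.82*m - 3.84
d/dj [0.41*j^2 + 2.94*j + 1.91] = 0.82*j + 2.94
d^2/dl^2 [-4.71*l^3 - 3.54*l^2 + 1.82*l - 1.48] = -28.26*l - 7.08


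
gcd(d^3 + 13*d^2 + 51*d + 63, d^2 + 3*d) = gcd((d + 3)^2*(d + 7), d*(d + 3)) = d + 3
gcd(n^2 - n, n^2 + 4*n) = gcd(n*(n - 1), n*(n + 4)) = n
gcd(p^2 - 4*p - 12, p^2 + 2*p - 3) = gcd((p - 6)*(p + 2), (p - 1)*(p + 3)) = 1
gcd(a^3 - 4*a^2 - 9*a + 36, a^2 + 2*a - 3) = a + 3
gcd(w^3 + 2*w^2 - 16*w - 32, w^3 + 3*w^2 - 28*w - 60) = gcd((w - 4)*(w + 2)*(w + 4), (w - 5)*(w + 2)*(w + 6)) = w + 2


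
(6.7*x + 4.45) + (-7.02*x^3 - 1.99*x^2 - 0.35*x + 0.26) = -7.02*x^3 - 1.99*x^2 + 6.35*x + 4.71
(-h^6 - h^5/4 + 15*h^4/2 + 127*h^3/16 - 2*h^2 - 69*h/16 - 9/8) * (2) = -2*h^6 - h^5/2 + 15*h^4 + 127*h^3/8 - 4*h^2 - 69*h/8 - 9/4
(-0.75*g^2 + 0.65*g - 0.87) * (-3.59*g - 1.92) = 2.6925*g^3 - 0.8935*g^2 + 1.8753*g + 1.6704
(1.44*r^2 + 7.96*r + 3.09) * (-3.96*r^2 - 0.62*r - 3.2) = -5.7024*r^4 - 32.4144*r^3 - 21.7796*r^2 - 27.3878*r - 9.888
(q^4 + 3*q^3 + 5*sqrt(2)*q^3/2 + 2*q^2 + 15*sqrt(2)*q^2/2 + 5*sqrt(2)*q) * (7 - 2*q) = -2*q^5 - 5*sqrt(2)*q^4 + q^4 + 5*sqrt(2)*q^3/2 + 17*q^3 + 14*q^2 + 85*sqrt(2)*q^2/2 + 35*sqrt(2)*q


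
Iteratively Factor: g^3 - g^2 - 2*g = (g)*(g^2 - g - 2) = g*(g + 1)*(g - 2)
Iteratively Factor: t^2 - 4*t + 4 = (t - 2)*(t - 2)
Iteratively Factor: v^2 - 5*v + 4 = (v - 1)*(v - 4)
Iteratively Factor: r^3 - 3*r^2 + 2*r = (r - 1)*(r^2 - 2*r) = r*(r - 1)*(r - 2)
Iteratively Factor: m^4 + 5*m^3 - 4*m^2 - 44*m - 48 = (m + 2)*(m^3 + 3*m^2 - 10*m - 24) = (m - 3)*(m + 2)*(m^2 + 6*m + 8) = (m - 3)*(m + 2)^2*(m + 4)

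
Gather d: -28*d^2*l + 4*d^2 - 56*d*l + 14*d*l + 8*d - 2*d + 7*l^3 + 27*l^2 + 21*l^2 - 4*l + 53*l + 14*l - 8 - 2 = d^2*(4 - 28*l) + d*(6 - 42*l) + 7*l^3 + 48*l^2 + 63*l - 10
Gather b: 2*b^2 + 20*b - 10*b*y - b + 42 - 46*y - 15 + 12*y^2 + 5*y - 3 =2*b^2 + b*(19 - 10*y) + 12*y^2 - 41*y + 24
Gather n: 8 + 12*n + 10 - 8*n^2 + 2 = -8*n^2 + 12*n + 20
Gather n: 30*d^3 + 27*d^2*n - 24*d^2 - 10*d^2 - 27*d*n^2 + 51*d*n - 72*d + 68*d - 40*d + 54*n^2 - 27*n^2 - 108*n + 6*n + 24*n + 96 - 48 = 30*d^3 - 34*d^2 - 44*d + n^2*(27 - 27*d) + n*(27*d^2 + 51*d - 78) + 48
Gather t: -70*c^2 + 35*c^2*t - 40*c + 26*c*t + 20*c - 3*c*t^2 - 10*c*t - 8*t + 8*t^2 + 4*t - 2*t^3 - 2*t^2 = -70*c^2 - 20*c - 2*t^3 + t^2*(6 - 3*c) + t*(35*c^2 + 16*c - 4)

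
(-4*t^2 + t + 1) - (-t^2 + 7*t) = -3*t^2 - 6*t + 1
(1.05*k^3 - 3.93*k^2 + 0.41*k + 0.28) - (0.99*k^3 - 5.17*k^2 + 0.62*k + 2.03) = 0.0600000000000001*k^3 + 1.24*k^2 - 0.21*k - 1.75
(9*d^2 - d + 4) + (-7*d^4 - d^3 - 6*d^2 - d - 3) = -7*d^4 - d^3 + 3*d^2 - 2*d + 1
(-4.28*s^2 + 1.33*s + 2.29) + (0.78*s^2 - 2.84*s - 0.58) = -3.5*s^2 - 1.51*s + 1.71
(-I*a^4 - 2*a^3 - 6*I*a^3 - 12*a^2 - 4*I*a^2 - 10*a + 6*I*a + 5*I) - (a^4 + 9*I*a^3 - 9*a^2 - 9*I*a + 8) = -a^4 - I*a^4 - 2*a^3 - 15*I*a^3 - 3*a^2 - 4*I*a^2 - 10*a + 15*I*a - 8 + 5*I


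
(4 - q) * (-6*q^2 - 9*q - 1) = 6*q^3 - 15*q^2 - 35*q - 4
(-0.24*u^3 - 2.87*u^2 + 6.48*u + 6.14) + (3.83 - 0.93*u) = -0.24*u^3 - 2.87*u^2 + 5.55*u + 9.97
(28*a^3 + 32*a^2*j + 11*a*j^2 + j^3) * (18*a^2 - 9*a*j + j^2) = 504*a^5 + 324*a^4*j - 62*a^3*j^2 - 49*a^2*j^3 + 2*a*j^4 + j^5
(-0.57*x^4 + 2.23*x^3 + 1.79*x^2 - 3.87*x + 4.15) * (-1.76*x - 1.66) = 1.0032*x^5 - 2.9786*x^4 - 6.8522*x^3 + 3.8398*x^2 - 0.8798*x - 6.889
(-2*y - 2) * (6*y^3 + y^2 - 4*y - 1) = -12*y^4 - 14*y^3 + 6*y^2 + 10*y + 2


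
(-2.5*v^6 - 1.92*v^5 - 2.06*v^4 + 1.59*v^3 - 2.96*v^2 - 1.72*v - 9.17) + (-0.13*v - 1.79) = -2.5*v^6 - 1.92*v^5 - 2.06*v^4 + 1.59*v^3 - 2.96*v^2 - 1.85*v - 10.96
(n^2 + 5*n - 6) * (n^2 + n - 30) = n^4 + 6*n^3 - 31*n^2 - 156*n + 180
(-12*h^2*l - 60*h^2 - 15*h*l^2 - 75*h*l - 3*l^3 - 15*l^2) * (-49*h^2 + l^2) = 588*h^4*l + 2940*h^4 + 735*h^3*l^2 + 3675*h^3*l + 135*h^2*l^3 + 675*h^2*l^2 - 15*h*l^4 - 75*h*l^3 - 3*l^5 - 15*l^4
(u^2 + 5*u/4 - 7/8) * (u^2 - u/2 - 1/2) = u^4 + 3*u^3/4 - 2*u^2 - 3*u/16 + 7/16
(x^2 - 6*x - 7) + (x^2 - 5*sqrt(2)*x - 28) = 2*x^2 - 5*sqrt(2)*x - 6*x - 35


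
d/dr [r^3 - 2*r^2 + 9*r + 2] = 3*r^2 - 4*r + 9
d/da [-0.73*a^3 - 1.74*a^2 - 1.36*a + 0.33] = -2.19*a^2 - 3.48*a - 1.36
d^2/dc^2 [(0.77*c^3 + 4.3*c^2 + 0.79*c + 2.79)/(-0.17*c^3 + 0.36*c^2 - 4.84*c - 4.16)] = (5.55111512312578e-17*c^7 - 0.342788*c^6 + 3.66435*c^5 + 27.085284*c^4 - 6.96570399999999*c^3 - 140.897928*c^2 - 46.0441920000001*c - 256.087264)/(0.004913*c^9 - 0.031212*c^8 + 0.485724*c^7 - 1.463232*c^6 + 12.301296*c^5 - 3.145152*c^4 + 78.715456*c^3 + 273.66144*c^2 + 251.277312*c + 71.991296)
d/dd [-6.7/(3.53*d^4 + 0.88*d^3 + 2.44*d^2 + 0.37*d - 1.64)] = (94.604*d^3 + 17.688*d^2 + 32.696*d + 2.479)/(3.53*d^4 + 0.88*d^3 + 2.44*d^2 + 0.37*d - 1.64)^2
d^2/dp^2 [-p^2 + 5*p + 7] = -2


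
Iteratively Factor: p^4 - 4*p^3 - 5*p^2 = (p - 5)*(p^3 + p^2) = p*(p - 5)*(p^2 + p) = p^2*(p - 5)*(p + 1)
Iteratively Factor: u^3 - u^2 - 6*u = (u)*(u^2 - u - 6) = u*(u + 2)*(u - 3)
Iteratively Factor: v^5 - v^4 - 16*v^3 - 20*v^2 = (v + 2)*(v^4 - 3*v^3 - 10*v^2) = v*(v + 2)*(v^3 - 3*v^2 - 10*v) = v^2*(v + 2)*(v^2 - 3*v - 10) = v^2*(v - 5)*(v + 2)*(v + 2)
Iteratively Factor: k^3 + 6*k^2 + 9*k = (k + 3)*(k^2 + 3*k) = (k + 3)^2*(k)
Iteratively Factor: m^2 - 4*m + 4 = (m - 2)*(m - 2)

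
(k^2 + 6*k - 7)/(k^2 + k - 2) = (k + 7)/(k + 2)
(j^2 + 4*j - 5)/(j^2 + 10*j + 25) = (j - 1)/(j + 5)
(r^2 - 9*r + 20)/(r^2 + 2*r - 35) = (r - 4)/(r + 7)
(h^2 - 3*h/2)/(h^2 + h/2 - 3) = h/(h + 2)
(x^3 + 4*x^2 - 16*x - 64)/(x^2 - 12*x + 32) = (x^2 + 8*x + 16)/(x - 8)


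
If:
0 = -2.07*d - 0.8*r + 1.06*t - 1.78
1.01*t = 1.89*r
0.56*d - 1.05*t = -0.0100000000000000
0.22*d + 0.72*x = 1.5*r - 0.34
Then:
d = -1.02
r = -0.29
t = -0.54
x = -0.76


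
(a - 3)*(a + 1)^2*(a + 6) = a^4 + 5*a^3 - 11*a^2 - 33*a - 18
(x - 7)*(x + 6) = x^2 - x - 42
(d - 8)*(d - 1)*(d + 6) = d^3 - 3*d^2 - 46*d + 48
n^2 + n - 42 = (n - 6)*(n + 7)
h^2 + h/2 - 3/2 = (h - 1)*(h + 3/2)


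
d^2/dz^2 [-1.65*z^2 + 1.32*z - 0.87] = -3.30000000000000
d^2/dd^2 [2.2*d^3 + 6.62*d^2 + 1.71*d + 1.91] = 13.2*d + 13.24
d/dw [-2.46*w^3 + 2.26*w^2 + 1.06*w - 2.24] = -7.38*w^2 + 4.52*w + 1.06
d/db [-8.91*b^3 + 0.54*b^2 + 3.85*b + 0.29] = -26.73*b^2 + 1.08*b + 3.85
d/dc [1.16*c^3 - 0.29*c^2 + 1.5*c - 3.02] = 3.48*c^2 - 0.58*c + 1.5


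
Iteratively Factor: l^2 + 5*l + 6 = (l + 3)*(l + 2)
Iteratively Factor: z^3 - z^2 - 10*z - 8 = (z - 4)*(z^2 + 3*z + 2) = (z - 4)*(z + 1)*(z + 2)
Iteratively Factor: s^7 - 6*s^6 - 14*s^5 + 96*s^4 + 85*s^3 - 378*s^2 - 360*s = (s + 3)*(s^6 - 9*s^5 + 13*s^4 + 57*s^3 - 86*s^2 - 120*s) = s*(s + 3)*(s^5 - 9*s^4 + 13*s^3 + 57*s^2 - 86*s - 120) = s*(s - 3)*(s + 3)*(s^4 - 6*s^3 - 5*s^2 + 42*s + 40) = s*(s - 3)*(s + 1)*(s + 3)*(s^3 - 7*s^2 + 2*s + 40) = s*(s - 3)*(s + 1)*(s + 2)*(s + 3)*(s^2 - 9*s + 20) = s*(s - 4)*(s - 3)*(s + 1)*(s + 2)*(s + 3)*(s - 5)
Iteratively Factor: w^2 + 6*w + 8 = (w + 2)*(w + 4)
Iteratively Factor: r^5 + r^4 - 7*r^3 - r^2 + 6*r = (r - 2)*(r^4 + 3*r^3 - r^2 - 3*r) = (r - 2)*(r - 1)*(r^3 + 4*r^2 + 3*r) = r*(r - 2)*(r - 1)*(r^2 + 4*r + 3) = r*(r - 2)*(r - 1)*(r + 3)*(r + 1)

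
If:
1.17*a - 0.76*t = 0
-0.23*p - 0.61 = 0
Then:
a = 0.64957264957265*t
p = -2.65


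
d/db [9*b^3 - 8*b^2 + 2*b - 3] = 27*b^2 - 16*b + 2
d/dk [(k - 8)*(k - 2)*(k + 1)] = 3*k^2 - 18*k + 6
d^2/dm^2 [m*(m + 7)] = 2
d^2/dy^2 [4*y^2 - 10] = 8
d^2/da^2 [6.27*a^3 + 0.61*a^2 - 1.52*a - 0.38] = 37.62*a + 1.22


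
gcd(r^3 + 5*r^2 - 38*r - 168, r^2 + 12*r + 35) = r + 7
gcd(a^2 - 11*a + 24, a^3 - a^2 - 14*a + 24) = a - 3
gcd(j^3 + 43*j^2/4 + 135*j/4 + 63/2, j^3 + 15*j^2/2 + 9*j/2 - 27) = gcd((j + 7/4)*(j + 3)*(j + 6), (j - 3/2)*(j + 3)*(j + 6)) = j^2 + 9*j + 18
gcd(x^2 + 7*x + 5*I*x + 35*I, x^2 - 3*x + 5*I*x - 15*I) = x + 5*I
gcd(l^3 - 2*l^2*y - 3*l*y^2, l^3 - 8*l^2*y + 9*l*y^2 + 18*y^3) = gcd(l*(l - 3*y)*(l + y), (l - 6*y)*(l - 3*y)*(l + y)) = -l^2 + 2*l*y + 3*y^2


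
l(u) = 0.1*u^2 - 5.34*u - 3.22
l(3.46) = -20.50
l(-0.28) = -1.72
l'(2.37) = -4.87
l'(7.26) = -3.89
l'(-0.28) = -5.40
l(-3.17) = 14.71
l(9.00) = -43.18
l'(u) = 0.2*u - 5.34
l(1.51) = -11.06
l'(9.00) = -3.54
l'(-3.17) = -5.97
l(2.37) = -15.31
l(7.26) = -36.72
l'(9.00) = -3.54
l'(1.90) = -4.96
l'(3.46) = -4.65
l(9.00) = -43.18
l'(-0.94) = -5.53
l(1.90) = -13.00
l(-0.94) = 1.89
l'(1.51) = -5.04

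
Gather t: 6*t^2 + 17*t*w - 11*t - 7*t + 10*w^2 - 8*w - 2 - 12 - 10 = 6*t^2 + t*(17*w - 18) + 10*w^2 - 8*w - 24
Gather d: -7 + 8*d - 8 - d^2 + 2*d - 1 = -d^2 + 10*d - 16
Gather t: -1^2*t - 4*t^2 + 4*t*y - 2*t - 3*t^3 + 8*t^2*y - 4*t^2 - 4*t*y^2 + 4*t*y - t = -3*t^3 + t^2*(8*y - 8) + t*(-4*y^2 + 8*y - 4)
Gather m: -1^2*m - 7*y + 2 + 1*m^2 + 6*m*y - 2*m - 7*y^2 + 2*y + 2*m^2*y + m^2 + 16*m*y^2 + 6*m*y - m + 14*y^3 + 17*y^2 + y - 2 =m^2*(2*y + 2) + m*(16*y^2 + 12*y - 4) + 14*y^3 + 10*y^2 - 4*y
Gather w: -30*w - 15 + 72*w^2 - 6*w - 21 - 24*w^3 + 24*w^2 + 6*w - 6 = -24*w^3 + 96*w^2 - 30*w - 42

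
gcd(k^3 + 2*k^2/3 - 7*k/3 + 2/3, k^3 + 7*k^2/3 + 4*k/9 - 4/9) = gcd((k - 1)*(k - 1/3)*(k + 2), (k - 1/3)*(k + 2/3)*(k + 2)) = k^2 + 5*k/3 - 2/3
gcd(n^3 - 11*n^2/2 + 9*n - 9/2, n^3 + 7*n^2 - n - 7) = n - 1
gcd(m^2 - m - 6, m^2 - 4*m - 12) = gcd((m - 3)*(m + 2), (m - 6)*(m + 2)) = m + 2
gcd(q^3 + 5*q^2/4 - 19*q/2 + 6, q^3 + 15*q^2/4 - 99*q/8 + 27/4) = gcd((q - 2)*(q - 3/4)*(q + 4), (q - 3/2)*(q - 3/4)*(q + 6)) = q - 3/4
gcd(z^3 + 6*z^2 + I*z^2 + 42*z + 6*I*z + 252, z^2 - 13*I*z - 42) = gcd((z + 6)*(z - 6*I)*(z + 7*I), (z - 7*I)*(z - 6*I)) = z - 6*I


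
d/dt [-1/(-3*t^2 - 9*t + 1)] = 3*(-2*t - 3)/(3*t^2 + 9*t - 1)^2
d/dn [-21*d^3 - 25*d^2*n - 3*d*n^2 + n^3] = -25*d^2 - 6*d*n + 3*n^2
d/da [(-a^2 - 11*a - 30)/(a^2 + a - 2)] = 2*(5*a^2 + 32*a + 26)/(a^4 + 2*a^3 - 3*a^2 - 4*a + 4)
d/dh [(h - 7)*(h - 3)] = 2*h - 10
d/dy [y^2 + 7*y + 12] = 2*y + 7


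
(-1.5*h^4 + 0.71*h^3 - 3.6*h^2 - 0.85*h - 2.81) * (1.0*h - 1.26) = -1.5*h^5 + 2.6*h^4 - 4.4946*h^3 + 3.686*h^2 - 1.739*h + 3.5406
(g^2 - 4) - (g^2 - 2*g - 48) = 2*g + 44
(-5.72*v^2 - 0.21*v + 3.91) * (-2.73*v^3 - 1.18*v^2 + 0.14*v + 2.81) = 15.6156*v^5 + 7.3229*v^4 - 11.2273*v^3 - 20.7164*v^2 - 0.0426999999999998*v + 10.9871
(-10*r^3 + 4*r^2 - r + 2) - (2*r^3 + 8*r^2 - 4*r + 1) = -12*r^3 - 4*r^2 + 3*r + 1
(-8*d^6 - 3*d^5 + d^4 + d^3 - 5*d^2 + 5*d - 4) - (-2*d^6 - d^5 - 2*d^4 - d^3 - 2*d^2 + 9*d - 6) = -6*d^6 - 2*d^5 + 3*d^4 + 2*d^3 - 3*d^2 - 4*d + 2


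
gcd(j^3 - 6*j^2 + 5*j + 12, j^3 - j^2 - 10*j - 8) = j^2 - 3*j - 4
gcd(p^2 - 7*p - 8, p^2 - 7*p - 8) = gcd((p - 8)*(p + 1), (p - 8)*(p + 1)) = p^2 - 7*p - 8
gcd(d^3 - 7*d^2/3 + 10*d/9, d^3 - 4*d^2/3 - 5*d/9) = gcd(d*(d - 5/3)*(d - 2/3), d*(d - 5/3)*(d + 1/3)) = d^2 - 5*d/3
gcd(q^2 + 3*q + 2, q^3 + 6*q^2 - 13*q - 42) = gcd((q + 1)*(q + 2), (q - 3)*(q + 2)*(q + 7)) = q + 2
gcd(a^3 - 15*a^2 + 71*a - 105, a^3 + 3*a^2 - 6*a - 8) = 1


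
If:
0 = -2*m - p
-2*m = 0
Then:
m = 0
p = 0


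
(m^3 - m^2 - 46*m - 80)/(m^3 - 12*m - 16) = (m^2 - 3*m - 40)/(m^2 - 2*m - 8)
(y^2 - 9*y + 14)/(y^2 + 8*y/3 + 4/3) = 3*(y^2 - 9*y + 14)/(3*y^2 + 8*y + 4)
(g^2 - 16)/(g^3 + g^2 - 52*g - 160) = (g - 4)/(g^2 - 3*g - 40)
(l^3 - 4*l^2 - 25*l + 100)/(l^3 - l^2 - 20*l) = (l^2 + l - 20)/(l*(l + 4))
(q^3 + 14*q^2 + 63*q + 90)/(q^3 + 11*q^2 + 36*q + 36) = (q + 5)/(q + 2)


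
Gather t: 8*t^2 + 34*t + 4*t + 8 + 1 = 8*t^2 + 38*t + 9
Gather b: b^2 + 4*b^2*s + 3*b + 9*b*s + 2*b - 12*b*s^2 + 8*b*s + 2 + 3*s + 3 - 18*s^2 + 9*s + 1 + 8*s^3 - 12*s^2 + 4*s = b^2*(4*s + 1) + b*(-12*s^2 + 17*s + 5) + 8*s^3 - 30*s^2 + 16*s + 6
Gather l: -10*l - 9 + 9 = -10*l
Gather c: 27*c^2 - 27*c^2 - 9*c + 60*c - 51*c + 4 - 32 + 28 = 0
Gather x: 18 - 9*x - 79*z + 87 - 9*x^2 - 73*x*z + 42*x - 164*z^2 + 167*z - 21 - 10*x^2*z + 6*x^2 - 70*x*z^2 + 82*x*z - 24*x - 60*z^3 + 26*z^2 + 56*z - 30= x^2*(-10*z - 3) + x*(-70*z^2 + 9*z + 9) - 60*z^3 - 138*z^2 + 144*z + 54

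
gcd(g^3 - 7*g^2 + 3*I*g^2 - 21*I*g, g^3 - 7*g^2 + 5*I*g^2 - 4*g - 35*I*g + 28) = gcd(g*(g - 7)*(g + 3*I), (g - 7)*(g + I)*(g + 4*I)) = g - 7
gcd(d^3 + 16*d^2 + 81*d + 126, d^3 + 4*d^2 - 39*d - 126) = d^2 + 10*d + 21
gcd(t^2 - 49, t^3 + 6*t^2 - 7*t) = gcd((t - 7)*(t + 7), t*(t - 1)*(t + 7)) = t + 7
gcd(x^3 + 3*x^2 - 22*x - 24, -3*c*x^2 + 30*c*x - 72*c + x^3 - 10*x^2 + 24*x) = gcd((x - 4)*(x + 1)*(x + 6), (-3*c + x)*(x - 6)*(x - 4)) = x - 4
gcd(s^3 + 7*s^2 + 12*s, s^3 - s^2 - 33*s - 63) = s + 3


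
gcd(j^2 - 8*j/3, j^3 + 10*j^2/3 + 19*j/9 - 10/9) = 1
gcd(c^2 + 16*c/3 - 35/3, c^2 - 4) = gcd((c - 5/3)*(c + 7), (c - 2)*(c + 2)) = 1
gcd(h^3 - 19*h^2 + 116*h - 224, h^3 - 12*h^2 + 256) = h - 8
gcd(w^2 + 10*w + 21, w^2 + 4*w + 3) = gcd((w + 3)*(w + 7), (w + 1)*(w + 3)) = w + 3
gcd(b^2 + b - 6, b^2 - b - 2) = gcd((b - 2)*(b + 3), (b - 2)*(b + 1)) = b - 2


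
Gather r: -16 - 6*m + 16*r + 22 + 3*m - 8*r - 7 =-3*m + 8*r - 1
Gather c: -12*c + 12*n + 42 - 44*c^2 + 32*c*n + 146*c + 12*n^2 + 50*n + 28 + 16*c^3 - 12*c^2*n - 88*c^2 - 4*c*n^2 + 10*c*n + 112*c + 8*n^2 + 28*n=16*c^3 + c^2*(-12*n - 132) + c*(-4*n^2 + 42*n + 246) + 20*n^2 + 90*n + 70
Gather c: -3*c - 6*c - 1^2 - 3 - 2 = -9*c - 6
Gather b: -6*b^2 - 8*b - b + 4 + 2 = -6*b^2 - 9*b + 6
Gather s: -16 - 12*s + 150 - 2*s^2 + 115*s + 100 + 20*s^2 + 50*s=18*s^2 + 153*s + 234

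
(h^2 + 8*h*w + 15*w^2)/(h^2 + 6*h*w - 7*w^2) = (h^2 + 8*h*w + 15*w^2)/(h^2 + 6*h*w - 7*w^2)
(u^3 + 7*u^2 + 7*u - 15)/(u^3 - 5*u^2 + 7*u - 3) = (u^2 + 8*u + 15)/(u^2 - 4*u + 3)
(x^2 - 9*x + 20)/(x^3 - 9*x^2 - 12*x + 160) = (x - 4)/(x^2 - 4*x - 32)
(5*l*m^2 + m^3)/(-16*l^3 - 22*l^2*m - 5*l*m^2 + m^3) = m^2*(-5*l - m)/(16*l^3 + 22*l^2*m + 5*l*m^2 - m^3)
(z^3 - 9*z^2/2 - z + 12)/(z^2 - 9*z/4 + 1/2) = 2*(2*z^2 - 5*z - 12)/(4*z - 1)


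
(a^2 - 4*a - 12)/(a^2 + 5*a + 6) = (a - 6)/(a + 3)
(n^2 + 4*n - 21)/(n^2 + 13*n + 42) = (n - 3)/(n + 6)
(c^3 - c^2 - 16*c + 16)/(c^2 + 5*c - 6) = (c^2 - 16)/(c + 6)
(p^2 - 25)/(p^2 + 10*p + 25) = (p - 5)/(p + 5)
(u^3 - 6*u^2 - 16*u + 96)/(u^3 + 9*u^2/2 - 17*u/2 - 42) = 2*(u^2 - 10*u + 24)/(2*u^2 + u - 21)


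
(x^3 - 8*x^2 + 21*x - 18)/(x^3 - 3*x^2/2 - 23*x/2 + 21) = 2*(x - 3)/(2*x + 7)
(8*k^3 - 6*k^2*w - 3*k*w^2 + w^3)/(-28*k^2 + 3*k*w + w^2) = (-2*k^2 + k*w + w^2)/(7*k + w)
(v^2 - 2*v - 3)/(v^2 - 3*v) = (v + 1)/v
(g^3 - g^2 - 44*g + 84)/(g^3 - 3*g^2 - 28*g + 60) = (g + 7)/(g + 5)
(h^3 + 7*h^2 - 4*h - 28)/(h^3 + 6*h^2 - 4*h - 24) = (h + 7)/(h + 6)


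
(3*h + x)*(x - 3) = 3*h*x - 9*h + x^2 - 3*x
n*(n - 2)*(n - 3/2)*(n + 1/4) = n^4 - 13*n^3/4 + 17*n^2/8 + 3*n/4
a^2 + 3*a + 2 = (a + 1)*(a + 2)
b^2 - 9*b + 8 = (b - 8)*(b - 1)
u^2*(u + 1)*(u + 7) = u^4 + 8*u^3 + 7*u^2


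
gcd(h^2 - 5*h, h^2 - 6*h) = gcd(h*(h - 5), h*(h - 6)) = h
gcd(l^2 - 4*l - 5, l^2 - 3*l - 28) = 1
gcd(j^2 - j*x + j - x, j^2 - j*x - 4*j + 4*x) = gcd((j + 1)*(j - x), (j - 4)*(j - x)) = -j + x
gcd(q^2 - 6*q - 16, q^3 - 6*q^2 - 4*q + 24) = q + 2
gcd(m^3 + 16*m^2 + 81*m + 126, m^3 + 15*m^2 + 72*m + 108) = m^2 + 9*m + 18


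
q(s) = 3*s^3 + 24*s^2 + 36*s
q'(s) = 9*s^2 + 48*s + 36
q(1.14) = 76.68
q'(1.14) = 102.42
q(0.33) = 14.60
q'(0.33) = 52.82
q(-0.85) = -15.10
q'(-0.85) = 1.70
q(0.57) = 28.87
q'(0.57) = 66.28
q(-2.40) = 10.37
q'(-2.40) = -27.36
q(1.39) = 104.47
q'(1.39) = 120.11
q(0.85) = 49.78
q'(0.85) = 83.30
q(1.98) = 188.66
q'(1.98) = 166.32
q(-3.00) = 27.00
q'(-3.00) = -27.00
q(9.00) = 4455.00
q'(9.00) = 1197.00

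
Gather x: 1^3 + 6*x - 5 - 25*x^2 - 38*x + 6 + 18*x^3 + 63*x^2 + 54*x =18*x^3 + 38*x^2 + 22*x + 2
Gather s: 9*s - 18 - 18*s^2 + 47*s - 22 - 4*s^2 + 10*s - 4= -22*s^2 + 66*s - 44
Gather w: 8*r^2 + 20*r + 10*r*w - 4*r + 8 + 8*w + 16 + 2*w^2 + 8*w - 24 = 8*r^2 + 16*r + 2*w^2 + w*(10*r + 16)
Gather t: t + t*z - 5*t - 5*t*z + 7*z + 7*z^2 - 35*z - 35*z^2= t*(-4*z - 4) - 28*z^2 - 28*z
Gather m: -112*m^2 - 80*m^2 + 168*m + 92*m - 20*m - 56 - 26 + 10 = -192*m^2 + 240*m - 72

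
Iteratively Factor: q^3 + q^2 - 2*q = (q - 1)*(q^2 + 2*q) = (q - 1)*(q + 2)*(q)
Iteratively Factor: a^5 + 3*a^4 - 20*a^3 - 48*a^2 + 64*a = (a - 1)*(a^4 + 4*a^3 - 16*a^2 - 64*a) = (a - 1)*(a + 4)*(a^3 - 16*a) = (a - 4)*(a - 1)*(a + 4)*(a^2 + 4*a) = a*(a - 4)*(a - 1)*(a + 4)*(a + 4)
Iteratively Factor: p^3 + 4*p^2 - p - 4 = (p + 4)*(p^2 - 1) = (p - 1)*(p + 4)*(p + 1)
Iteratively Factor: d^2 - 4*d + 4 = (d - 2)*(d - 2)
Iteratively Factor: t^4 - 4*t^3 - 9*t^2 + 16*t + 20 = (t + 2)*(t^3 - 6*t^2 + 3*t + 10) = (t + 1)*(t + 2)*(t^2 - 7*t + 10) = (t - 5)*(t + 1)*(t + 2)*(t - 2)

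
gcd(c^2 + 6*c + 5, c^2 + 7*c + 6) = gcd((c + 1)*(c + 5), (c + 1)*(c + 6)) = c + 1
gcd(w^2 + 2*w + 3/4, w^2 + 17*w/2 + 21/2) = w + 3/2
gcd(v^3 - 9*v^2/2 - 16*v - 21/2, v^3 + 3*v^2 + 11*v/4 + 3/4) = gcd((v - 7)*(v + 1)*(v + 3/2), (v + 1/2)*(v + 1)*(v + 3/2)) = v^2 + 5*v/2 + 3/2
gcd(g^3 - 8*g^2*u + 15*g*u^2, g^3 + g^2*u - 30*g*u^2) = -g^2 + 5*g*u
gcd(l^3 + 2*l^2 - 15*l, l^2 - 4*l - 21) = 1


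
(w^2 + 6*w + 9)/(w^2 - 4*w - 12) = (w^2 + 6*w + 9)/(w^2 - 4*w - 12)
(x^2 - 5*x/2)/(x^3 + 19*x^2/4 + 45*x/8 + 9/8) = 4*x*(2*x - 5)/(8*x^3 + 38*x^2 + 45*x + 9)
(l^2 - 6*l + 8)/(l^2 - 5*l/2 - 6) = 2*(l - 2)/(2*l + 3)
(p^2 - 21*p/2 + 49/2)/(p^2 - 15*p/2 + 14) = (p - 7)/(p - 4)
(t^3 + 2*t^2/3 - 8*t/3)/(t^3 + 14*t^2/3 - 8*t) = (t + 2)/(t + 6)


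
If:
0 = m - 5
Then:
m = 5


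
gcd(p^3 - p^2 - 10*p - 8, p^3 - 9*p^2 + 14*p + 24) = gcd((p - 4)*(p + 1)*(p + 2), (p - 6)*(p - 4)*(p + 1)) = p^2 - 3*p - 4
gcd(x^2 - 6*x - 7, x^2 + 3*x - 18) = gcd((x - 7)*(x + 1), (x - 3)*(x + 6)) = 1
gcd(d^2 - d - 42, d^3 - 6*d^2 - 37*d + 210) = d^2 - d - 42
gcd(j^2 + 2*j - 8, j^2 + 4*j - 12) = j - 2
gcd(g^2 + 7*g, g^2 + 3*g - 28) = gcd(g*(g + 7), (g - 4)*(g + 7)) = g + 7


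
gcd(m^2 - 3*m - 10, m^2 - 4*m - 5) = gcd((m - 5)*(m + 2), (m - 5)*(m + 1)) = m - 5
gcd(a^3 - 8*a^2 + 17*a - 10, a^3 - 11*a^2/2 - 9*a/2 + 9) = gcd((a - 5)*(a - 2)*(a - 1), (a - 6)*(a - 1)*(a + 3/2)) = a - 1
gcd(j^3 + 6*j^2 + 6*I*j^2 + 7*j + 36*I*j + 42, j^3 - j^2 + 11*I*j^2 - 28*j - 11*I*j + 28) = j + 7*I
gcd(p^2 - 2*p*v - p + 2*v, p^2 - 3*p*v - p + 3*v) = p - 1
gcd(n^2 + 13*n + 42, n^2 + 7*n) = n + 7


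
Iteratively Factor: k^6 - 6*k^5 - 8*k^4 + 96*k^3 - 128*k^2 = (k - 2)*(k^5 - 4*k^4 - 16*k^3 + 64*k^2) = k*(k - 2)*(k^4 - 4*k^3 - 16*k^2 + 64*k) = k*(k - 4)*(k - 2)*(k^3 - 16*k) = k*(k - 4)*(k - 2)*(k + 4)*(k^2 - 4*k) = k*(k - 4)^2*(k - 2)*(k + 4)*(k)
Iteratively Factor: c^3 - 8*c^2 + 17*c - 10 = (c - 1)*(c^2 - 7*c + 10) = (c - 2)*(c - 1)*(c - 5)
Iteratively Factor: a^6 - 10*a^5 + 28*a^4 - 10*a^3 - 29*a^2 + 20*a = (a - 5)*(a^5 - 5*a^4 + 3*a^3 + 5*a^2 - 4*a) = (a - 5)*(a - 1)*(a^4 - 4*a^3 - a^2 + 4*a) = a*(a - 5)*(a - 1)*(a^3 - 4*a^2 - a + 4) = a*(a - 5)*(a - 1)*(a + 1)*(a^2 - 5*a + 4) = a*(a - 5)*(a - 1)^2*(a + 1)*(a - 4)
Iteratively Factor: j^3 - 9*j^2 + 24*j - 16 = (j - 4)*(j^2 - 5*j + 4) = (j - 4)*(j - 1)*(j - 4)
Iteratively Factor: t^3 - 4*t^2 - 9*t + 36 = (t - 3)*(t^2 - t - 12) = (t - 3)*(t + 3)*(t - 4)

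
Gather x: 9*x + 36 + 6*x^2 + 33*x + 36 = 6*x^2 + 42*x + 72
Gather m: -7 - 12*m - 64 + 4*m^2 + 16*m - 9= 4*m^2 + 4*m - 80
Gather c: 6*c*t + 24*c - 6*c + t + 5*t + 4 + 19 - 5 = c*(6*t + 18) + 6*t + 18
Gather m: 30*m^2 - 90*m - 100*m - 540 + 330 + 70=30*m^2 - 190*m - 140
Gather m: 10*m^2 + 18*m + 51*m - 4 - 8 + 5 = 10*m^2 + 69*m - 7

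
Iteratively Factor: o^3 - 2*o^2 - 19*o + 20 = (o - 1)*(o^2 - o - 20) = (o - 1)*(o + 4)*(o - 5)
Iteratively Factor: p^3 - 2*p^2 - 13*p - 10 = (p - 5)*(p^2 + 3*p + 2) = (p - 5)*(p + 2)*(p + 1)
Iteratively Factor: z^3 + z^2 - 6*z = (z + 3)*(z^2 - 2*z) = (z - 2)*(z + 3)*(z)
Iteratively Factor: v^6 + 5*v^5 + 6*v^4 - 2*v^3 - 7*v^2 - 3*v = (v + 1)*(v^5 + 4*v^4 + 2*v^3 - 4*v^2 - 3*v) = (v + 1)^2*(v^4 + 3*v^3 - v^2 - 3*v) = v*(v + 1)^2*(v^3 + 3*v^2 - v - 3) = v*(v + 1)^3*(v^2 + 2*v - 3) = v*(v + 1)^3*(v + 3)*(v - 1)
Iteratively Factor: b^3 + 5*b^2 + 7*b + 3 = (b + 1)*(b^2 + 4*b + 3) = (b + 1)^2*(b + 3)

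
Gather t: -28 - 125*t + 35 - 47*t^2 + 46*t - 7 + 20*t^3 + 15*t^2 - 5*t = 20*t^3 - 32*t^2 - 84*t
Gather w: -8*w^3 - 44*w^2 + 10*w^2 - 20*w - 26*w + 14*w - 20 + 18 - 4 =-8*w^3 - 34*w^2 - 32*w - 6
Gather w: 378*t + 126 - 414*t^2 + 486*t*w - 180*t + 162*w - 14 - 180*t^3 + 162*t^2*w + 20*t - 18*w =-180*t^3 - 414*t^2 + 218*t + w*(162*t^2 + 486*t + 144) + 112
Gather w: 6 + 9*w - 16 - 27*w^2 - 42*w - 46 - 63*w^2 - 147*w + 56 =-90*w^2 - 180*w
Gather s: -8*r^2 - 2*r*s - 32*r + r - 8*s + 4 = -8*r^2 - 31*r + s*(-2*r - 8) + 4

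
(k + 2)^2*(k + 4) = k^3 + 8*k^2 + 20*k + 16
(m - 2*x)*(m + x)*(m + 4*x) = m^3 + 3*m^2*x - 6*m*x^2 - 8*x^3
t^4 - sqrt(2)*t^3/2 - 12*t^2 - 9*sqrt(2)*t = t*(t - 3*sqrt(2))*(t + sqrt(2))*(t + 3*sqrt(2)/2)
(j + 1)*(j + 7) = j^2 + 8*j + 7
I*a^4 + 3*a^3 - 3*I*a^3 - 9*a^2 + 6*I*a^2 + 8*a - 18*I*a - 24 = (a - 3)*(a - 4*I)*(a + 2*I)*(I*a + 1)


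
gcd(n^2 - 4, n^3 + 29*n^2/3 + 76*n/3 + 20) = n + 2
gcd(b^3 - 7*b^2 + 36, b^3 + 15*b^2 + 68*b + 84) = b + 2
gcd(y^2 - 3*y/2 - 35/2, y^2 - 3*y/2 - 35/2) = y^2 - 3*y/2 - 35/2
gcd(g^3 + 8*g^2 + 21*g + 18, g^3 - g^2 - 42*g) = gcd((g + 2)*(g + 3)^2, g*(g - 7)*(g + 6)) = 1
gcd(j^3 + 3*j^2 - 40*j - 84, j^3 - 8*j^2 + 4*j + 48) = j^2 - 4*j - 12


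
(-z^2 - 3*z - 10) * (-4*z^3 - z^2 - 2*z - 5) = 4*z^5 + 13*z^4 + 45*z^3 + 21*z^2 + 35*z + 50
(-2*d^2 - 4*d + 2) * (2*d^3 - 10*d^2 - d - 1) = -4*d^5 + 12*d^4 + 46*d^3 - 14*d^2 + 2*d - 2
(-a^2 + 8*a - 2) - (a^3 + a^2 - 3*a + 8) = -a^3 - 2*a^2 + 11*a - 10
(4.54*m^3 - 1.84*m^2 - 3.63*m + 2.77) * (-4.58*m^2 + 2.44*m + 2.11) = -20.7932*m^5 + 19.5048*m^4 + 21.7152*m^3 - 25.4262*m^2 - 0.900499999999999*m + 5.8447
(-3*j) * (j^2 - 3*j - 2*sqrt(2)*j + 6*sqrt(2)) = -3*j^3 + 6*sqrt(2)*j^2 + 9*j^2 - 18*sqrt(2)*j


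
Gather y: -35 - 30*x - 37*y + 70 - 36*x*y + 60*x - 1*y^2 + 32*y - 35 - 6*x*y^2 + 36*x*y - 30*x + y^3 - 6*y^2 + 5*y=y^3 + y^2*(-6*x - 7)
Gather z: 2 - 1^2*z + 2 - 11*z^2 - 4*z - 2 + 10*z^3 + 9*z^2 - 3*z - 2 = 10*z^3 - 2*z^2 - 8*z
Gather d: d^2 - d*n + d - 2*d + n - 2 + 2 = d^2 + d*(-n - 1) + n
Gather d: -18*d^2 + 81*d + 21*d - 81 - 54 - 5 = -18*d^2 + 102*d - 140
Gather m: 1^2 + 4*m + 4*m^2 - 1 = 4*m^2 + 4*m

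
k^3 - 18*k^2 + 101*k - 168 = (k - 8)*(k - 7)*(k - 3)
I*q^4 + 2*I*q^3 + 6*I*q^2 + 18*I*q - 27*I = (q + 3)*(q - 3*I)*(q + 3*I)*(I*q - I)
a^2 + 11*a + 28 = (a + 4)*(a + 7)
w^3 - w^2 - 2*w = w*(w - 2)*(w + 1)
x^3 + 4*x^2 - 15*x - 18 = (x - 3)*(x + 1)*(x + 6)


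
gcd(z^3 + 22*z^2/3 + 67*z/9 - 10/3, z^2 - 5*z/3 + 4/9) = z - 1/3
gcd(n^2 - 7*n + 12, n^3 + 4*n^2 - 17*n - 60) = n - 4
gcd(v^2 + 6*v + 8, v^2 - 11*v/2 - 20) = 1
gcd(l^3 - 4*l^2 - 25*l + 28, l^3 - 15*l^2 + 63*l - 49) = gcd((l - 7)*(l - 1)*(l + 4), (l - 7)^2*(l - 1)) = l^2 - 8*l + 7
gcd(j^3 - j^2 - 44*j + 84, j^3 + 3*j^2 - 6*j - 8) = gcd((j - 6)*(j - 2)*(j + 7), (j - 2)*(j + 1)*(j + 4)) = j - 2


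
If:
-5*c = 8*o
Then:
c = -8*o/5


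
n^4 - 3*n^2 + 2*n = n*(n - 1)^2*(n + 2)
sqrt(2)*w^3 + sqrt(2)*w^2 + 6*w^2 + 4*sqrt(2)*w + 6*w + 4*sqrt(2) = (w + sqrt(2))*(w + 2*sqrt(2))*(sqrt(2)*w + sqrt(2))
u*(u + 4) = u^2 + 4*u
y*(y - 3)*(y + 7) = y^3 + 4*y^2 - 21*y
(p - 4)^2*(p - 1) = p^3 - 9*p^2 + 24*p - 16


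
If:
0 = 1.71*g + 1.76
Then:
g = -1.03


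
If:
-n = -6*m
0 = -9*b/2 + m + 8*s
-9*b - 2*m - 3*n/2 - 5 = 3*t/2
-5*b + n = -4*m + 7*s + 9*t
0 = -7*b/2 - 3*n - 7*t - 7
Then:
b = -2454/13993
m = -2873/9995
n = -17238/9995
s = -4388/69965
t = -12116/69965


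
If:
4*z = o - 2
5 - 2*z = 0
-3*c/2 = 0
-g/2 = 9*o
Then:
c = 0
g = -216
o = 12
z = 5/2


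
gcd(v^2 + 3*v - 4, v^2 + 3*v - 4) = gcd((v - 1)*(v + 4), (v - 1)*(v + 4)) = v^2 + 3*v - 4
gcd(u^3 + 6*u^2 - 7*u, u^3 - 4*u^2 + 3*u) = u^2 - u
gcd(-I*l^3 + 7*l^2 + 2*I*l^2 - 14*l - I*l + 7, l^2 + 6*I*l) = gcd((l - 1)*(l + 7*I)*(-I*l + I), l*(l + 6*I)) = 1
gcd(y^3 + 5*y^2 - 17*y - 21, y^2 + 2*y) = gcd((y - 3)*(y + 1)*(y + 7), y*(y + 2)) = 1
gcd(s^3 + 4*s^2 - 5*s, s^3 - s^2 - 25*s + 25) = s^2 + 4*s - 5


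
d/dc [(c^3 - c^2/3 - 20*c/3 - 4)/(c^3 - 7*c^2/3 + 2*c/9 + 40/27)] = 18*(-9*c^2 + 74*c - 91)/(81*c^4 - 486*c^3 + 1089*c^2 - 1080*c + 400)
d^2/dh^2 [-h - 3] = 0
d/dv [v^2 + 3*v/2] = 2*v + 3/2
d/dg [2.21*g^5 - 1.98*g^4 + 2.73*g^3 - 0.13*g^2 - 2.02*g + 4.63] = 11.05*g^4 - 7.92*g^3 + 8.19*g^2 - 0.26*g - 2.02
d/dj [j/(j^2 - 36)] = (-j^2 - 36)/(j^4 - 72*j^2 + 1296)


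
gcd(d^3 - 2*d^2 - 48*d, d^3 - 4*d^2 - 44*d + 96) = d^2 - 2*d - 48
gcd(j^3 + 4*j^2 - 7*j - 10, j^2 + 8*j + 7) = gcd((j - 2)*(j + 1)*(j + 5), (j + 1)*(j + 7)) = j + 1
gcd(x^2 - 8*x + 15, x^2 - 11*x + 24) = x - 3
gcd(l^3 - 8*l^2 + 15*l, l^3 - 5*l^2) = l^2 - 5*l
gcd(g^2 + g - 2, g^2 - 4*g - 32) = 1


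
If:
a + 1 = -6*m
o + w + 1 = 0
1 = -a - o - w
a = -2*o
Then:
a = 0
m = -1/6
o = 0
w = -1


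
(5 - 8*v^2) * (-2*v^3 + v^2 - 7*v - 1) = 16*v^5 - 8*v^4 + 46*v^3 + 13*v^2 - 35*v - 5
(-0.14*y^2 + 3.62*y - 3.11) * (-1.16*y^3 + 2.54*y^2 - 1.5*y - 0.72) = 0.1624*y^5 - 4.5548*y^4 + 13.0124*y^3 - 13.2286*y^2 + 2.0586*y + 2.2392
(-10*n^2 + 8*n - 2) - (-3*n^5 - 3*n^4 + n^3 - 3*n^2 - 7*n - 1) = 3*n^5 + 3*n^4 - n^3 - 7*n^2 + 15*n - 1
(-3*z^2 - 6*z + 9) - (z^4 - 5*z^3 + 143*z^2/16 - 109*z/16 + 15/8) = -z^4 + 5*z^3 - 191*z^2/16 + 13*z/16 + 57/8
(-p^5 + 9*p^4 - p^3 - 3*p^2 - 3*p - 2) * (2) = -2*p^5 + 18*p^4 - 2*p^3 - 6*p^2 - 6*p - 4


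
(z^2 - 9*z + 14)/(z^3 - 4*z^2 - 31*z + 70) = 1/(z + 5)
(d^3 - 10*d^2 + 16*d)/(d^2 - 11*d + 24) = d*(d - 2)/(d - 3)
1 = 1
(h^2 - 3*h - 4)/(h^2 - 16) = (h + 1)/(h + 4)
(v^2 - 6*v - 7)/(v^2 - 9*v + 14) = (v + 1)/(v - 2)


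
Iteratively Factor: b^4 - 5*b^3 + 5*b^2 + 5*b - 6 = (b + 1)*(b^3 - 6*b^2 + 11*b - 6) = (b - 3)*(b + 1)*(b^2 - 3*b + 2) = (b - 3)*(b - 1)*(b + 1)*(b - 2)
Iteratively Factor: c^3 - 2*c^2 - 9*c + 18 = (c + 3)*(c^2 - 5*c + 6) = (c - 3)*(c + 3)*(c - 2)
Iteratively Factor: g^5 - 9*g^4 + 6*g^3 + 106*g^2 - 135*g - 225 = (g - 3)*(g^4 - 6*g^3 - 12*g^2 + 70*g + 75) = (g - 3)*(g + 1)*(g^3 - 7*g^2 - 5*g + 75) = (g - 3)*(g + 1)*(g + 3)*(g^2 - 10*g + 25) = (g - 5)*(g - 3)*(g + 1)*(g + 3)*(g - 5)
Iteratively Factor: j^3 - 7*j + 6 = (j - 2)*(j^2 + 2*j - 3) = (j - 2)*(j + 3)*(j - 1)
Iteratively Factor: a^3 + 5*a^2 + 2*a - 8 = (a - 1)*(a^2 + 6*a + 8) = (a - 1)*(a + 2)*(a + 4)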